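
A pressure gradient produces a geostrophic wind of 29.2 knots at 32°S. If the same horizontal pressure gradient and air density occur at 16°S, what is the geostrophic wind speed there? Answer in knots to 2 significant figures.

With the same pressure gradient and density, V_g ∝ 1/f ∝ 1/sin φ.
V₂ = V₁ · sin φ₁ / sin φ₂ = 29.2 × sin 32° / sin 16°
V₂ = 29.2 × 0.5299/0.2756 = 56 knots

56 knots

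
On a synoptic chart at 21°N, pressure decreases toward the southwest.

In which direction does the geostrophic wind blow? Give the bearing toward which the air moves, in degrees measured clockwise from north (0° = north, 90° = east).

315°

The pressure-gradient force points toward the southwest (bearing 225°).
Geostrophic balance: in the Northern Hemisphere the Coriolis force deflects motion to the right, so the geostrophic wind blows 90° to the right of the pressure-gradient force (low pressure on the left).
Rotating 225° by 90° clockwise gives 315° — the wind blows toward the northwest.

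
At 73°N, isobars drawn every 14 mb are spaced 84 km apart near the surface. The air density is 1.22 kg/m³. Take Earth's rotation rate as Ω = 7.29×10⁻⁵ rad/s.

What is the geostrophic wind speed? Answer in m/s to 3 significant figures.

98.0 m/s

Coriolis parameter at 73°N:
f = 2Ω sin φ = 2 × 7.29×10⁻⁵ × sin 73° = 1.39×10⁻⁴ s⁻¹
Pressure gradient: |∂P/∂n| = 1400 Pa / 84000 m = 1.67×10⁻² Pa/m
Geostrophic balance (pressure-gradient force = Coriolis force):
V_g = (1/(fρ)) |∂P/∂n| = 1.67×10⁻² / (1.39×10⁻⁴ × 1.22) = 98.0 m/s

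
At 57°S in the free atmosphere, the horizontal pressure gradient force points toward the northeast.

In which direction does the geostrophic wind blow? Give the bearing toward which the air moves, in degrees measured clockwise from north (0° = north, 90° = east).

315°

The pressure-gradient force points toward the northeast (bearing 045°).
Geostrophic balance: in the Southern Hemisphere the Coriolis force deflects motion to the left, so the geostrophic wind blows 90° to the left of the pressure-gradient force (low pressure on the right).
Rotating 045° by 90° counterclockwise gives 315° — the wind blows toward the northwest.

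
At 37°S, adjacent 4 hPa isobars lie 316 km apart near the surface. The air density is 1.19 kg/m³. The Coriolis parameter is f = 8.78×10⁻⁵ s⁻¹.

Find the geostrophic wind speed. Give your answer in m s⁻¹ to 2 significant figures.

Pressure gradient: |∂P/∂n| = 400 Pa / 316000 m = 1.27×10⁻³ Pa/m
Geostrophic balance (pressure-gradient force = Coriolis force):
V_g = (1/(fρ)) |∂P/∂n| = 1.27×10⁻³ / (8.78×10⁻⁵ × 1.19) = 12.1 m/s

12 m s⁻¹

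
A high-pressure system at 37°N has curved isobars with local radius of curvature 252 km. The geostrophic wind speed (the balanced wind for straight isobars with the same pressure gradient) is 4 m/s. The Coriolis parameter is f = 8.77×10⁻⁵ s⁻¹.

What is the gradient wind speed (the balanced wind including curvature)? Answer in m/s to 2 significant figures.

Around a high, pressure-gradient force acts outward with centrifugal, so Coriolis balances both:
fV = (1/ρ)|∂P/∂n| + V²/R  →  V² − fR·V + fR·V_g = 0
With fR = 8.77×10⁻⁵ × 252×10³ m = 22.1 m/s:
V = [fR − √((fR)² − 4 fR V_g)]/2 = [22.1 − √(22.1² − 4×22.1×4)]/2 = 5.24 m/s
Supergeostrophic (V > V_g = 4 m/s), as expected around a high.

5.2 m/s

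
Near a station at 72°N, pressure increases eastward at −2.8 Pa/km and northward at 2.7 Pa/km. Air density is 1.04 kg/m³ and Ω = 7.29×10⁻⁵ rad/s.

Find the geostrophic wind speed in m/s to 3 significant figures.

27.0 m/s

Coriolis parameter at 72°N:
f = 2Ω sin φ = 2 × 7.29×10⁻⁵ × sin 72° = 1.39×10⁻⁴ s⁻¹
Component geostrophic relations (x east, y north):
u_g = −(1/(fρ)) ∂P/∂y,  v_g = (1/(fρ)) ∂P/∂x
u_g = −(2.7×10⁻³)/(1.39×10⁻⁴ × 1.04) = −18.7 m/s;  v_g = (−2.8×10⁻³)/(1.39×10⁻⁴ × 1.04) = −19.4 m/s
|V_g| = √(u_g² + v_g²) = 27.0 m/s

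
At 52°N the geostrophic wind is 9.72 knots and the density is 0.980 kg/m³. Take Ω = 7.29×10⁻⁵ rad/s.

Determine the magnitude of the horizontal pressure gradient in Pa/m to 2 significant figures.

Coriolis parameter at 52°N:
f = 2Ω sin φ = 2 × 7.29×10⁻⁵ × sin 52° = 1.15×10⁻⁴ s⁻¹
Wind speed in SI: 9.72 knots = 5.00 m/s
Geostrophic balance rearranged: |∂P/∂n| = f ρ V_g
|∂P/∂n| = 1.15×10⁻⁴ × 0.980 × 5.00 = 5.63×10⁻⁴ Pa/m

5.6×10⁻⁴ Pa/m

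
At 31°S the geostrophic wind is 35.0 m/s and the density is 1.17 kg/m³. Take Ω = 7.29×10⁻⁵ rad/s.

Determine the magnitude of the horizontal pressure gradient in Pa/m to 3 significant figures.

3.08×10⁻³ Pa/m

Coriolis parameter at 31°S:
f = 2Ω sin φ = 2 × 7.29×10⁻⁵ × sin 31° = 7.51×10⁻⁵ s⁻¹
Geostrophic balance rearranged: |∂P/∂n| = f ρ V_g
|∂P/∂n| = 7.51×10⁻⁵ × 1.17 × 35.0 = 3.08×10⁻³ Pa/m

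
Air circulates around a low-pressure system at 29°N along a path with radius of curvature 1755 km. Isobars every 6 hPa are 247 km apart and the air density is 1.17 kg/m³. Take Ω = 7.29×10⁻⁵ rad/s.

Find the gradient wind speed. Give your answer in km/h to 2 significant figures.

Coriolis parameter at 29°N:
f = 2Ω sin φ = 2 × 7.29×10⁻⁵ × sin 29° = 7.07×10⁻⁵ s⁻¹
Pressure gradient: |∂P/∂n| = 600 Pa / 247000 m = 2.43×10⁻³ Pa/m
Geostrophic speed: V_g = |∂P/∂n|/(fρ) = 2.43×10⁻³/(7.07×10⁻⁵ × 1.17) = 29.4 m/s
Around a low, centrifugal force acts outward with Coriolis, so pressure-gradient force balances both:
(1/ρ)|∂P/∂n| = fV + V²/R  →  V² + fR·V − fR·V_g = 0
With fR = 7.07×10⁻⁵ × 1755×10³ m = 124 m/s:
V = [−fR + √((fR)² + 4 fR V_g)]/2 = [−124 + √(124² + 4×124×29.4)]/2 = 24.5 m/s
Subgeostrophic (V < V_g = 29.4 m/s), as expected around a low.
Converting: 24.5 m/s × 3.6 = 88 km/h

88 km/h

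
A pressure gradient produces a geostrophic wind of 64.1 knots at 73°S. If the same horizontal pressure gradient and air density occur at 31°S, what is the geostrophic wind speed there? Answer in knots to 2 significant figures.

120 knots

With the same pressure gradient and density, V_g ∝ 1/f ∝ 1/sin φ.
V₂ = V₁ · sin φ₁ / sin φ₂ = 64.1 × sin 73° / sin 31°
V₂ = 64.1 × 0.9563/0.5150 = 120 knots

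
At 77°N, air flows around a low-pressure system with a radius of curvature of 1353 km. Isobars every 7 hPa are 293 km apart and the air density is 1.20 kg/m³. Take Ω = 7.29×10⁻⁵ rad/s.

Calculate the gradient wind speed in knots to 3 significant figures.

Coriolis parameter at 77°N:
f = 2Ω sin φ = 2 × 7.29×10⁻⁵ × sin 77° = 1.42×10⁻⁴ s⁻¹
Pressure gradient: |∂P/∂n| = 700 Pa / 293000 m = 2.39×10⁻³ Pa/m
Geostrophic speed: V_g = |∂P/∂n|/(fρ) = 2.39×10⁻³/(1.42×10⁻⁴ × 1.20) = 14.0 m/s
Around a low, centrifugal force acts outward with Coriolis, so pressure-gradient force balances both:
(1/ρ)|∂P/∂n| = fV + V²/R  →  V² + fR·V − fR·V_g = 0
With fR = 1.42×10⁻⁴ × 1353×10³ m = 192 m/s:
V = [−fR + √((fR)² + 4 fR V_g)]/2 = [−192 + √(192² + 4×192×14)]/2 = 13.1 m/s
Subgeostrophic (V < V_g = 14 m/s), as expected around a low.
Converting: 13.1 m/s × 1.944 = 25.5 knots

25.5 knots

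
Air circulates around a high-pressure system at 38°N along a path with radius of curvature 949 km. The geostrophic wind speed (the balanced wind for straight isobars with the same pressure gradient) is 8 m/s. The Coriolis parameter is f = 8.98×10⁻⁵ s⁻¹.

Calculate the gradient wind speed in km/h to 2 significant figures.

32 km/h

Around a high, pressure-gradient force acts outward with centrifugal, so Coriolis balances both:
fV = (1/ρ)|∂P/∂n| + V²/R  →  V² − fR·V + fR·V_g = 0
With fR = 8.98×10⁻⁵ × 949×10³ m = 85.2 m/s:
V = [fR − √((fR)² − 4 fR V_g)]/2 = [85.2 − √(85.2² − 4×85.2×8)]/2 = 8.94 m/s
Supergeostrophic (V > V_g = 8 m/s), as expected around a high.
Converting: 8.94 m/s × 3.6 = 32 km/h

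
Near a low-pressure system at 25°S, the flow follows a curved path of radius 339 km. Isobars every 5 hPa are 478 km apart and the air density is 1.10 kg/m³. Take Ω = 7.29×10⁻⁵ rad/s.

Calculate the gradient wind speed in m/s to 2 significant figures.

10 m/s

Coriolis parameter at 25°S:
f = 2Ω sin φ = 2 × 7.29×10⁻⁵ × sin 25° = 6.16×10⁻⁵ s⁻¹
Pressure gradient: |∂P/∂n| = 500 Pa / 478000 m = 1.05×10⁻³ Pa/m
Geostrophic speed: V_g = |∂P/∂n|/(fρ) = 1.05×10⁻³/(6.16×10⁻⁵ × 1.10) = 15.4 m/s
Around a low, centrifugal force acts outward with Coriolis, so pressure-gradient force balances both:
(1/ρ)|∂P/∂n| = fV + V²/R  →  V² + fR·V − fR·V_g = 0
With fR = 6.16×10⁻⁵ × 339×10³ m = 20.9 m/s:
V = [−fR + √((fR)² + 4 fR V_g)]/2 = [−20.9 + √(20.9² + 4×20.9×15.4)]/2 = 10.3 m/s
Subgeostrophic (V < V_g = 15.4 m/s), as expected around a low.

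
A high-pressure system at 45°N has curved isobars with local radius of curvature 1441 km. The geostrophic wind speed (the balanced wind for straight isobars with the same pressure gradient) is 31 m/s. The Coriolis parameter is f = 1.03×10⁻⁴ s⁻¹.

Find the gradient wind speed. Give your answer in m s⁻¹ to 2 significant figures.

44 m s⁻¹

Around a high, pressure-gradient force acts outward with centrifugal, so Coriolis balances both:
fV = (1/ρ)|∂P/∂n| + V²/R  →  V² − fR·V + fR·V_g = 0
With fR = 1.03×10⁻⁴ × 1441×10³ m = 148 m/s:
V = [fR − √((fR)² − 4 fR V_g)]/2 = [148 − √(148² − 4×148×31)]/2 = 44.1 m/s
Supergeostrophic (V > V_g = 31 m/s), as expected around a high.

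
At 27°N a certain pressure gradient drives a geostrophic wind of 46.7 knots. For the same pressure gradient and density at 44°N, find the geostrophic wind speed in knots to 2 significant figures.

31 knots

With the same pressure gradient and density, V_g ∝ 1/f ∝ 1/sin φ.
V₂ = V₁ · sin φ₁ / sin φ₂ = 46.7 × sin 27° / sin 44°
V₂ = 46.7 × 0.4540/0.6947 = 31 knots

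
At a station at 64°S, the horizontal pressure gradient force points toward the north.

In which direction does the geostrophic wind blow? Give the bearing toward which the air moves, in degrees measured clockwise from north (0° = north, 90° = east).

The pressure-gradient force points toward the north (bearing 000°).
Geostrophic balance: in the Southern Hemisphere the Coriolis force deflects motion to the left, so the geostrophic wind blows 90° to the left of the pressure-gradient force (low pressure on the right).
Rotating 000° by 90° counterclockwise gives 270° — the wind blows toward the west.

270°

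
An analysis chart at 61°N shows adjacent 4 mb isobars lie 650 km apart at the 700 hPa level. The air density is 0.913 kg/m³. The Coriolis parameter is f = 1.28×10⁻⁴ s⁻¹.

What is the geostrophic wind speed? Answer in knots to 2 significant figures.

Pressure gradient: |∂P/∂n| = 400 Pa / 650000 m = 6.15×10⁻⁴ Pa/m
Geostrophic balance (pressure-gradient force = Coriolis force):
V_g = (1/(fρ)) |∂P/∂n| = 6.15×10⁻⁴ / (1.28×10⁻⁴ × 0.913) = 5.27 m/s
Converting: 5.27 m/s × 1.944 = 10 knots

10 knots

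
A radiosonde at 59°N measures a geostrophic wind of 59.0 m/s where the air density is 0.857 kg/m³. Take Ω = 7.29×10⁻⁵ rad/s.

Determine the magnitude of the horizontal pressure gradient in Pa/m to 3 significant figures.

6.32×10⁻³ Pa/m

Coriolis parameter at 59°N:
f = 2Ω sin φ = 2 × 7.29×10⁻⁵ × sin 59° = 1.25×10⁻⁴ s⁻¹
Geostrophic balance rearranged: |∂P/∂n| = f ρ V_g
|∂P/∂n| = 1.25×10⁻⁴ × 0.857 × 59.0 = 6.32×10⁻³ Pa/m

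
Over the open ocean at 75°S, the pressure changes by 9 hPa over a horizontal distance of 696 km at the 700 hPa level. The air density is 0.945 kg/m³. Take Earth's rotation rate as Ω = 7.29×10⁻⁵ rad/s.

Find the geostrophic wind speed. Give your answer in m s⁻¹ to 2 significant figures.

Coriolis parameter at 75°S:
f = 2Ω sin φ = 2 × 7.29×10⁻⁵ × sin 75° = 1.41×10⁻⁴ s⁻¹
Pressure gradient: |∂P/∂n| = 900 Pa / 696000 m = 1.29×10⁻³ Pa/m
Geostrophic balance (pressure-gradient force = Coriolis force):
V_g = (1/(fρ)) |∂P/∂n| = 1.29×10⁻³ / (1.41×10⁻⁴ × 0.945) = 9.72 m/s

9.7 m s⁻¹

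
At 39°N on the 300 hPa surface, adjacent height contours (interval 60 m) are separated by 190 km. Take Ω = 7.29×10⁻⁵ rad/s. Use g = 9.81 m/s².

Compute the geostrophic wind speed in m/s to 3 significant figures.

Coriolis parameter at 39°N:
f = 2Ω sin φ = 2 × 7.29×10⁻⁵ × sin 39° = 9.18×10⁻⁵ s⁻¹
Height gradient: |∂Z/∂n| = 60 m / 190000 m = 3.16×10⁻⁴
On a pressure surface, geostrophic balance gives V_g = (g/f)|∂Z/∂n|:
V_g = 9.81 × 3.16×10⁻⁴ / 9.18×10⁻⁵ = 33.8 m/s

33.8 m/s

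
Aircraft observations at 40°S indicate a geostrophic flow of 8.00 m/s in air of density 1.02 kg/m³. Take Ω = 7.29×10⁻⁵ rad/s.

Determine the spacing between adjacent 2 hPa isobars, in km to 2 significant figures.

Coriolis parameter at 40°S:
f = 2Ω sin φ = 2 × 7.29×10⁻⁵ × sin 40° = 9.37×10⁻⁵ s⁻¹
Geostrophic balance rearranged: |∂P/∂n| = f ρ V_g
|∂P/∂n| = 9.37×10⁻⁵ × 1.02 × 8.00 = 7.65×10⁻⁴ Pa/m
Isobar spacing: Δn = ΔP/|∂P/∂n| = 200 Pa / 7.65×10⁻⁴ Pa/m = 261526 m ≈ 260 km

260 km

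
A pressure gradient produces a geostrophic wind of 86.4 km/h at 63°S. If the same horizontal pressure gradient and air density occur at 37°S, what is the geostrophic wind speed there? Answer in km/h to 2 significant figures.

With the same pressure gradient and density, V_g ∝ 1/f ∝ 1/sin φ.
V₂ = V₁ · sin φ₁ / sin φ₂ = 86.4 × sin 63° / sin 37°
V₂ = 86.4 × 0.8910/0.6018 = 130 km/h

130 km/h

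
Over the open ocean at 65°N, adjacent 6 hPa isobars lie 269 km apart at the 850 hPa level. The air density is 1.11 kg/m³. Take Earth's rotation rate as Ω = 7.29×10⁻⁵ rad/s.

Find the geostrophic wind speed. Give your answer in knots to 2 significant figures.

Coriolis parameter at 65°N:
f = 2Ω sin φ = 2 × 7.29×10⁻⁵ × sin 65° = 1.32×10⁻⁴ s⁻¹
Pressure gradient: |∂P/∂n| = 600 Pa / 269000 m = 2.23×10⁻³ Pa/m
Geostrophic balance (pressure-gradient force = Coriolis force):
V_g = (1/(fρ)) |∂P/∂n| = 2.23×10⁻³ / (1.32×10⁻⁴ × 1.11) = 15.2 m/s
Converting: 15.2 m/s × 1.944 = 30 knots

30 knots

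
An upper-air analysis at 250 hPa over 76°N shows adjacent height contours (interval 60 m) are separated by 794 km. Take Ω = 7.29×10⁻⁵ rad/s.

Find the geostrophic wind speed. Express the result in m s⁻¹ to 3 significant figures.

Coriolis parameter at 76°N:
f = 2Ω sin φ = 2 × 7.29×10⁻⁵ × sin 76° = 1.41×10⁻⁴ s⁻¹
Height gradient: |∂Z/∂n| = 60 m / 794000 m = 7.56×10⁻⁵
On a pressure surface, geostrophic balance gives V_g = (g/f)|∂Z/∂n|:
V_g = 9.81 × 7.56×10⁻⁵ / 1.41×10⁻⁴ = 5.24 m/s

5.24 m s⁻¹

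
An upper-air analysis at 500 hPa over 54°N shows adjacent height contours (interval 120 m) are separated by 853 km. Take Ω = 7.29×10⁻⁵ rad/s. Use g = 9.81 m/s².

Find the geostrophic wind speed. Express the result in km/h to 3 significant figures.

42.1 km/h

Coriolis parameter at 54°N:
f = 2Ω sin φ = 2 × 7.29×10⁻⁵ × sin 54° = 1.18×10⁻⁴ s⁻¹
Height gradient: |∂Z/∂n| = 120 m / 853000 m = 1.41×10⁻⁴
On a pressure surface, geostrophic balance gives V_g = (g/f)|∂Z/∂n|:
V_g = 9.81 × 1.41×10⁻⁴ / 1.18×10⁻⁴ = 11.7 m/s
Converting: 11.7 m/s × 3.6 = 42.1 km/h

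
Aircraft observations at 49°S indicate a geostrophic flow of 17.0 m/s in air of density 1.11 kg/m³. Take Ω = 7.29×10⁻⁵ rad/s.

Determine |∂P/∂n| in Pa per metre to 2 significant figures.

2.1×10⁻³ Pa/m

Coriolis parameter at 49°S:
f = 2Ω sin φ = 2 × 7.29×10⁻⁵ × sin 49° = 1.10×10⁻⁴ s⁻¹
Geostrophic balance rearranged: |∂P/∂n| = f ρ V_g
|∂P/∂n| = 1.10×10⁻⁴ × 1.11 × 17.0 = 2.08×10⁻³ Pa/m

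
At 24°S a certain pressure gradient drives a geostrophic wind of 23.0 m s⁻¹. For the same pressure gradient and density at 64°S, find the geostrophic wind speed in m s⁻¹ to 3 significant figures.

10.4 m s⁻¹

With the same pressure gradient and density, V_g ∝ 1/f ∝ 1/sin φ.
V₂ = V₁ · sin φ₁ / sin φ₂ = 23.0 × sin 24° / sin 64°
V₂ = 23.0 × 0.4067/0.8988 = 10.4 m s⁻¹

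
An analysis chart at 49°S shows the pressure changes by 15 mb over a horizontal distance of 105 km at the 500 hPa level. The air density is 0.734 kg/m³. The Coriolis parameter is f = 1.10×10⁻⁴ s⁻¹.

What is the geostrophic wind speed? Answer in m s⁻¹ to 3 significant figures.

Pressure gradient: |∂P/∂n| = 1500 Pa / 105000 m = 1.43×10⁻² Pa/m
Geostrophic balance (pressure-gradient force = Coriolis force):
V_g = (1/(fρ)) |∂P/∂n| = 1.43×10⁻² / (1.10×10⁻⁴ × 0.734) = 177 m/s

177 m s⁻¹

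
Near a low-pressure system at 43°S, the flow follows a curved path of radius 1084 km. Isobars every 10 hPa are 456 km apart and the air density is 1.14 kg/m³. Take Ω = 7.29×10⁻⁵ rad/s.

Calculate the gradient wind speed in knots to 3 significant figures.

Coriolis parameter at 43°S:
f = 2Ω sin φ = 2 × 7.29×10⁻⁵ × sin 43° = 9.94×10⁻⁵ s⁻¹
Pressure gradient: |∂P/∂n| = 1000 Pa / 456000 m = 2.19×10⁻³ Pa/m
Geostrophic speed: V_g = |∂P/∂n|/(fρ) = 2.19×10⁻³/(9.94×10⁻⁵ × 1.14) = 19.3 m/s
Around a low, centrifugal force acts outward with Coriolis, so pressure-gradient force balances both:
(1/ρ)|∂P/∂n| = fV + V²/R  →  V² + fR·V − fR·V_g = 0
With fR = 9.94×10⁻⁵ × 1084×10³ m = 108 m/s:
V = [−fR + √((fR)² + 4 fR V_g)]/2 = [−108 + √(108² + 4×108×19.3)]/2 = 16.7 m/s
Subgeostrophic (V < V_g = 19.3 m/s), as expected around a low.
Converting: 16.7 m/s × 1.944 = 32.5 knots

32.5 knots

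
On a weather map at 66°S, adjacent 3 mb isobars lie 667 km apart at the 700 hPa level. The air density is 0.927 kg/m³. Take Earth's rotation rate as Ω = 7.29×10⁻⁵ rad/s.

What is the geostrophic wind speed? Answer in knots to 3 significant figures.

7.08 knots

Coriolis parameter at 66°S:
f = 2Ω sin φ = 2 × 7.29×10⁻⁵ × sin 66° = 1.33×10⁻⁴ s⁻¹
Pressure gradient: |∂P/∂n| = 300 Pa / 667000 m = 4.50×10⁻⁴ Pa/m
Geostrophic balance (pressure-gradient force = Coriolis force):
V_g = (1/(fρ)) |∂P/∂n| = 4.50×10⁻⁴ / (1.33×10⁻⁴ × 0.927) = 3.64 m/s
Converting: 3.64 m/s × 1.944 = 7.08 knots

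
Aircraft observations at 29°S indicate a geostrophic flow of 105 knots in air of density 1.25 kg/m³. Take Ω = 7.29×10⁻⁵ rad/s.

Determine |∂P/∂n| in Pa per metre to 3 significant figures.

Coriolis parameter at 29°S:
f = 2Ω sin φ = 2 × 7.29×10⁻⁵ × sin 29° = 7.07×10⁻⁵ s⁻¹
Wind speed in SI: 105 knots = 54.0 m/s
Geostrophic balance rearranged: |∂P/∂n| = f ρ V_g
|∂P/∂n| = 7.07×10⁻⁵ × 1.25 × 54.0 = 4.77×10⁻³ Pa/m

4.77×10⁻³ Pa/m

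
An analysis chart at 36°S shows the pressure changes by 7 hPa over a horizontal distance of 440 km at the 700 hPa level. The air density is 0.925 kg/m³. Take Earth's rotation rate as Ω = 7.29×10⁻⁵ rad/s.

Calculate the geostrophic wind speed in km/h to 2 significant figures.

Coriolis parameter at 36°S:
f = 2Ω sin φ = 2 × 7.29×10⁻⁵ × sin 36° = 8.57×10⁻⁵ s⁻¹
Pressure gradient: |∂P/∂n| = 700 Pa / 440000 m = 1.59×10⁻³ Pa/m
Geostrophic balance (pressure-gradient force = Coriolis force):
V_g = (1/(fρ)) |∂P/∂n| = 1.59×10⁻³ / (8.57×10⁻⁵ × 0.925) = 20.1 m/s
Converting: 20.1 m/s × 3.6 = 72 km/h

72 km/h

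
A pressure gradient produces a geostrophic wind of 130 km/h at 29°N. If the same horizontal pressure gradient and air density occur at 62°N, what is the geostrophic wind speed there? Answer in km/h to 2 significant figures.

With the same pressure gradient and density, V_g ∝ 1/f ∝ 1/sin φ.
V₂ = V₁ · sin φ₁ / sin φ₂ = 130 × sin 29° / sin 62°
V₂ = 130 × 0.4848/0.8829 = 71 km/h

71 km/h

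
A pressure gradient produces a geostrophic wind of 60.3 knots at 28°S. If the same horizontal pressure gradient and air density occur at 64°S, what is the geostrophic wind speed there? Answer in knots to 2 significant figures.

31 knots

With the same pressure gradient and density, V_g ∝ 1/f ∝ 1/sin φ.
V₂ = V₁ · sin φ₁ / sin φ₂ = 60.3 × sin 28° / sin 64°
V₂ = 60.3 × 0.4695/0.8988 = 31 knots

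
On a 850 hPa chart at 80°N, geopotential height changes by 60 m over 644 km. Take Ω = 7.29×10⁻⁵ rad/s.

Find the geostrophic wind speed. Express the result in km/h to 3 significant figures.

Coriolis parameter at 80°N:
f = 2Ω sin φ = 2 × 7.29×10⁻⁵ × sin 80° = 1.44×10⁻⁴ s⁻¹
Height gradient: |∂Z/∂n| = 60 m / 644000 m = 9.32×10⁻⁵
On a pressure surface, geostrophic balance gives V_g = (g/f)|∂Z/∂n|:
V_g = 9.81 × 9.32×10⁻⁵ / 1.44×10⁻⁴ = 6.37 m/s
Converting: 6.37 m/s × 3.6 = 22.9 km/h

22.9 km/h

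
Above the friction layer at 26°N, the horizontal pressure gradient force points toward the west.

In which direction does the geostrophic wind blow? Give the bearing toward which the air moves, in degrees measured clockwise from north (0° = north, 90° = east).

The pressure-gradient force points toward the west (bearing 270°).
Geostrophic balance: in the Northern Hemisphere the Coriolis force deflects motion to the right, so the geostrophic wind blows 90° to the right of the pressure-gradient force (low pressure on the left).
Rotating 270° by 90° clockwise gives 000° — the wind blows toward the north.

000°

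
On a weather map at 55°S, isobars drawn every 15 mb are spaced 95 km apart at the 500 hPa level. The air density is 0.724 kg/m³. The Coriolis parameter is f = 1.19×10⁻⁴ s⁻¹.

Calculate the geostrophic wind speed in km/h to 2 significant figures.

Pressure gradient: |∂P/∂n| = 1500 Pa / 95000 m = 1.58×10⁻² Pa/m
Geostrophic balance (pressure-gradient force = Coriolis force):
V_g = (1/(fρ)) |∂P/∂n| = 1.58×10⁻² / (1.19×10⁻⁴ × 0.724) = 183 m/s
Converting: 183 m/s × 3.6 = 660 km/h

660 km/h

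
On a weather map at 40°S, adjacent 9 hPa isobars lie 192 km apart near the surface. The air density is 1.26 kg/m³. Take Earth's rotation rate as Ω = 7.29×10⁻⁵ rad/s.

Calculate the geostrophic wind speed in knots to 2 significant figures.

Coriolis parameter at 40°S:
f = 2Ω sin φ = 2 × 7.29×10⁻⁵ × sin 40° = 9.37×10⁻⁵ s⁻¹
Pressure gradient: |∂P/∂n| = 900 Pa / 192000 m = 4.69×10⁻³ Pa/m
Geostrophic balance (pressure-gradient force = Coriolis force):
V_g = (1/(fρ)) |∂P/∂n| = 4.69×10⁻³ / (9.37×10⁻⁵ × 1.26) = 39.7 m/s
Converting: 39.7 m/s × 1.944 = 77 knots

77 knots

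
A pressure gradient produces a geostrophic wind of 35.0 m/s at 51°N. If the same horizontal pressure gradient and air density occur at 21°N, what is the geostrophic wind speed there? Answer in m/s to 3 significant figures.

With the same pressure gradient and density, V_g ∝ 1/f ∝ 1/sin φ.
V₂ = V₁ · sin φ₁ / sin φ₂ = 35.0 × sin 51° / sin 21°
V₂ = 35.0 × 0.7771/0.3584 = 75.9 m/s

75.9 m/s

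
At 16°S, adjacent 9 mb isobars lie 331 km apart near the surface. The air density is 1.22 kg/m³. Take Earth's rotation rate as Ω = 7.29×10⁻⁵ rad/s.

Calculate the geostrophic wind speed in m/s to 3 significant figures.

55.5 m/s

Coriolis parameter at 16°S:
f = 2Ω sin φ = 2 × 7.29×10⁻⁵ × sin 16° = 4.02×10⁻⁵ s⁻¹
Pressure gradient: |∂P/∂n| = 900 Pa / 331000 m = 2.72×10⁻³ Pa/m
Geostrophic balance (pressure-gradient force = Coriolis force):
V_g = (1/(fρ)) |∂P/∂n| = 2.72×10⁻³ / (4.02×10⁻⁵ × 1.22) = 55.5 m/s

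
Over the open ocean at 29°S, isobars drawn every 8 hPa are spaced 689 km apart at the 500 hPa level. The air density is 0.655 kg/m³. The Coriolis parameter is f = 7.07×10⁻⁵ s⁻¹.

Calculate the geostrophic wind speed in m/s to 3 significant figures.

25.1 m/s

Pressure gradient: |∂P/∂n| = 800 Pa / 689000 m = 1.16×10⁻³ Pa/m
Geostrophic balance (pressure-gradient force = Coriolis force):
V_g = (1/(fρ)) |∂P/∂n| = 1.16×10⁻³ / (7.07×10⁻⁵ × 0.655) = 25.1 m/s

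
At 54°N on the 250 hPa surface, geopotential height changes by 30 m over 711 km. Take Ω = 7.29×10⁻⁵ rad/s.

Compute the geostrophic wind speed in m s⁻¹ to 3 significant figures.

3.51 m s⁻¹

Coriolis parameter at 54°N:
f = 2Ω sin φ = 2 × 7.29×10⁻⁵ × sin 54° = 1.18×10⁻⁴ s⁻¹
Height gradient: |∂Z/∂n| = 30 m / 711000 m = 4.22×10⁻⁵
On a pressure surface, geostrophic balance gives V_g = (g/f)|∂Z/∂n|:
V_g = 9.81 × 4.22×10⁻⁵ / 1.18×10⁻⁴ = 3.51 m/s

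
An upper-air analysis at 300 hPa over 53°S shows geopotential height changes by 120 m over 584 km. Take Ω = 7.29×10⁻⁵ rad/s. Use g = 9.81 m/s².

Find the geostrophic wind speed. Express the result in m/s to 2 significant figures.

Coriolis parameter at 53°S:
f = 2Ω sin φ = 2 × 7.29×10⁻⁵ × sin 53° = 1.16×10⁻⁴ s⁻¹
Height gradient: |∂Z/∂n| = 120 m / 584000 m = 2.05×10⁻⁴
On a pressure surface, geostrophic balance gives V_g = (g/f)|∂Z/∂n|:
V_g = 9.81 × 2.05×10⁻⁴ / 1.16×10⁻⁴ = 17.3 m/s

17 m/s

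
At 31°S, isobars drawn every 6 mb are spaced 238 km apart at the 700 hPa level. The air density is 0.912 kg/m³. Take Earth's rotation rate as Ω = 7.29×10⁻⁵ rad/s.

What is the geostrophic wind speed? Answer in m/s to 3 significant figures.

36.8 m/s

Coriolis parameter at 31°S:
f = 2Ω sin φ = 2 × 7.29×10⁻⁵ × sin 31° = 7.51×10⁻⁵ s⁻¹
Pressure gradient: |∂P/∂n| = 600 Pa / 238000 m = 2.52×10⁻³ Pa/m
Geostrophic balance (pressure-gradient force = Coriolis force):
V_g = (1/(fρ)) |∂P/∂n| = 2.52×10⁻³ / (7.51×10⁻⁵ × 0.912) = 36.8 m/s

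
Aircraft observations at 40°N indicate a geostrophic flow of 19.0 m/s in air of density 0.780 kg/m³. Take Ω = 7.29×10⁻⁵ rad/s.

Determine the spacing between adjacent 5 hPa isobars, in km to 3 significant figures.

Coriolis parameter at 40°N:
f = 2Ω sin φ = 2 × 7.29×10⁻⁵ × sin 40° = 9.37×10⁻⁵ s⁻¹
Geostrophic balance rearranged: |∂P/∂n| = f ρ V_g
|∂P/∂n| = 9.37×10⁻⁵ × 0.780 × 19.0 = 1.39×10⁻³ Pa/m
Isobar spacing: Δn = ΔP/|∂P/∂n| = 500 Pa / 1.39×10⁻³ Pa/m = 359995 m ≈ 360 km

360 km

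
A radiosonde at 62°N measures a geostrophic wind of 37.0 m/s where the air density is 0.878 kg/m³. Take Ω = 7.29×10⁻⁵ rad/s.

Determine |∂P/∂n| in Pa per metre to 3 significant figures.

4.18×10⁻³ Pa/m

Coriolis parameter at 62°N:
f = 2Ω sin φ = 2 × 7.29×10⁻⁵ × sin 62° = 1.29×10⁻⁴ s⁻¹
Geostrophic balance rearranged: |∂P/∂n| = f ρ V_g
|∂P/∂n| = 1.29×10⁻⁴ × 0.878 × 37.0 = 4.18×10⁻³ Pa/m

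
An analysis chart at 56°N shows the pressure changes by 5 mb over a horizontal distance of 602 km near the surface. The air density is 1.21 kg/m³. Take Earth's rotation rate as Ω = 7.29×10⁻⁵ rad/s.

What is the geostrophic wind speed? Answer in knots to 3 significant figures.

11.0 knots

Coriolis parameter at 56°N:
f = 2Ω sin φ = 2 × 7.29×10⁻⁵ × sin 56° = 1.21×10⁻⁴ s⁻¹
Pressure gradient: |∂P/∂n| = 500 Pa / 602000 m = 8.31×10⁻⁴ Pa/m
Geostrophic balance (pressure-gradient force = Coriolis force):
V_g = (1/(fρ)) |∂P/∂n| = 8.31×10⁻⁴ / (1.21×10⁻⁴ × 1.21) = 5.68 m/s
Converting: 5.68 m/s × 1.944 = 11.0 knots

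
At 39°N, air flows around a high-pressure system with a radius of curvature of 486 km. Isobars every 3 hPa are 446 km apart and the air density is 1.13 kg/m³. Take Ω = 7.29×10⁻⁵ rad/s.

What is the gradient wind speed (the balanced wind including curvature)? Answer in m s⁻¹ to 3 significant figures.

7.88 m s⁻¹

Coriolis parameter at 39°N:
f = 2Ω sin φ = 2 × 7.29×10⁻⁵ × sin 39° = 9.18×10⁻⁵ s⁻¹
Pressure gradient: |∂P/∂n| = 300 Pa / 446000 m = 6.73×10⁻⁴ Pa/m
Geostrophic speed: V_g = |∂P/∂n|/(fρ) = 6.73×10⁻⁴/(9.18×10⁻⁵ × 1.13) = 6.49 m/s
Around a high, pressure-gradient force acts outward with centrifugal, so Coriolis balances both:
fV = (1/ρ)|∂P/∂n| + V²/R  →  V² − fR·V + fR·V_g = 0
With fR = 9.18×10⁻⁵ × 486×10³ m = 44.6 m/s:
V = [fR − √((fR)² − 4 fR V_g)]/2 = [44.6 − √(44.6² − 4×44.6×6.49)]/2 = 7.88 m/s
Supergeostrophic (V > V_g = 6.49 m/s), as expected around a high.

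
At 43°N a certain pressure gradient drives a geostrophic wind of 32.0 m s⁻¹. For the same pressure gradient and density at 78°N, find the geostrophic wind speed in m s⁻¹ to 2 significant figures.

With the same pressure gradient and density, V_g ∝ 1/f ∝ 1/sin φ.
V₂ = V₁ · sin φ₁ / sin φ₂ = 32.0 × sin 43° / sin 78°
V₂ = 32.0 × 0.6820/0.9781 = 22 m s⁻¹

22 m s⁻¹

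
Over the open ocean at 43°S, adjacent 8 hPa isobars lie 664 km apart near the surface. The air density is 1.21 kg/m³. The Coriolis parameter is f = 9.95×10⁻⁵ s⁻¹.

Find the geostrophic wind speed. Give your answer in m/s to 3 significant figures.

Pressure gradient: |∂P/∂n| = 800 Pa / 664000 m = 1.20×10⁻³ Pa/m
Geostrophic balance (pressure-gradient force = Coriolis force):
V_g = (1/(fρ)) |∂P/∂n| = 1.20×10⁻³ / (9.95×10⁻⁵ × 1.21) = 10.0 m/s

10.0 m/s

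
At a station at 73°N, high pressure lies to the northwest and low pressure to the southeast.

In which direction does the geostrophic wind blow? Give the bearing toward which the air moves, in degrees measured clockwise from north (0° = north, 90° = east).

225°

The pressure-gradient force points toward the southeast (bearing 135°).
Geostrophic balance: in the Northern Hemisphere the Coriolis force deflects motion to the right, so the geostrophic wind blows 90° to the right of the pressure-gradient force (low pressure on the left).
Rotating 135° by 90° clockwise gives 225° — the wind blows toward the southwest.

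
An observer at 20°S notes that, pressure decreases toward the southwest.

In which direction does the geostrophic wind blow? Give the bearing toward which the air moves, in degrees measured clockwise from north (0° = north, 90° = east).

135°

The pressure-gradient force points toward the southwest (bearing 225°).
Geostrophic balance: in the Southern Hemisphere the Coriolis force deflects motion to the left, so the geostrophic wind blows 90° to the left of the pressure-gradient force (low pressure on the right).
Rotating 225° by 90° counterclockwise gives 135° — the wind blows toward the southeast.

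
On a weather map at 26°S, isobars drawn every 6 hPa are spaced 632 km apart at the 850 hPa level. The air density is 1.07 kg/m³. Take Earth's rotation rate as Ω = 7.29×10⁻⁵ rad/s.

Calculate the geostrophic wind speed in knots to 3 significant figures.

Coriolis parameter at 26°S:
f = 2Ω sin φ = 2 × 7.29×10⁻⁵ × sin 26° = 6.39×10⁻⁵ s⁻¹
Pressure gradient: |∂P/∂n| = 600 Pa / 632000 m = 9.49×10⁻⁴ Pa/m
Geostrophic balance (pressure-gradient force = Coriolis force):
V_g = (1/(fρ)) |∂P/∂n| = 9.49×10⁻⁴ / (6.39×10⁻⁵ × 1.07) = 13.9 m/s
Converting: 13.9 m/s × 1.944 = 27.0 knots

27.0 knots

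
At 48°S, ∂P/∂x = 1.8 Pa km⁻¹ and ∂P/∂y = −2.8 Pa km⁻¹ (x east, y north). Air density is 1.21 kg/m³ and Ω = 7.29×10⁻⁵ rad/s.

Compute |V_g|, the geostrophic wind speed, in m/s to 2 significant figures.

25 m/s

Coriolis parameter at 48°S:
f = 2Ω sin φ = 2 × 7.29×10⁻⁵ × sin 48° = 1.08×10⁻⁴ s⁻¹
In the Southern Hemisphere f is negative: f = −1.08×10⁻⁴ s⁻¹.
Component geostrophic relations (x east, y north):
u_g = −(1/(fρ)) ∂P/∂y,  v_g = (1/(fρ)) ∂P/∂x
u_g = −(−2.8×10⁻³)/(−1.08×10⁻⁴ × 1.21) = −21.4 m/s;  v_g = (1.8×10⁻³)/(−1.08×10⁻⁴ × 1.21) = −13.7 m/s
|V_g| = √(u_g² + v_g²) = 25.4 m/s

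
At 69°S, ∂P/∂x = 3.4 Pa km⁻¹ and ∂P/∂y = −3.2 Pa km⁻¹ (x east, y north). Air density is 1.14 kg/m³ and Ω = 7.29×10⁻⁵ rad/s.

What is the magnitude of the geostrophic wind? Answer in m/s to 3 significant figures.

30.1 m/s

Coriolis parameter at 69°S:
f = 2Ω sin φ = 2 × 7.29×10⁻⁵ × sin 69° = 1.36×10⁻⁴ s⁻¹
In the Southern Hemisphere f is negative: f = −1.36×10⁻⁴ s⁻¹.
Component geostrophic relations (x east, y north):
u_g = −(1/(fρ)) ∂P/∂y,  v_g = (1/(fρ)) ∂P/∂x
u_g = −(−3.2×10⁻³)/(−1.36×10⁻⁴ × 1.14) = −20.6 m/s;  v_g = (3.4×10⁻³)/(−1.36×10⁻⁴ × 1.14) = −21.9 m/s
|V_g| = √(u_g² + v_g²) = 30.1 m/s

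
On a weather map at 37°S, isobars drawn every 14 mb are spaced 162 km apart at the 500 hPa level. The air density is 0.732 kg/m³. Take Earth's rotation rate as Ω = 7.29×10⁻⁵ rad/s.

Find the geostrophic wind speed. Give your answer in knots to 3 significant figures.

262 knots

Coriolis parameter at 37°S:
f = 2Ω sin φ = 2 × 7.29×10⁻⁵ × sin 37° = 8.77×10⁻⁵ s⁻¹
Pressure gradient: |∂P/∂n| = 1400 Pa / 162000 m = 8.64×10⁻³ Pa/m
Geostrophic balance (pressure-gradient force = Coriolis force):
V_g = (1/(fρ)) |∂P/∂n| = 8.64×10⁻³ / (8.77×10⁻⁵ × 0.732) = 135 m/s
Converting: 135 m/s × 1.944 = 262 knots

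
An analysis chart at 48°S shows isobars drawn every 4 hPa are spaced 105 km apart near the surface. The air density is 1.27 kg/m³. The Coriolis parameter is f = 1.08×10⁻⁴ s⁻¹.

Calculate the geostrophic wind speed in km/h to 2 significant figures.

Pressure gradient: |∂P/∂n| = 400 Pa / 105000 m = 3.81×10⁻³ Pa/m
Geostrophic balance (pressure-gradient force = Coriolis force):
V_g = (1/(fρ)) |∂P/∂n| = 3.81×10⁻³ / (1.08×10⁻⁴ × 1.27) = 27.8 m/s
Converting: 27.8 m/s × 3.6 = 100 km/h

100 km/h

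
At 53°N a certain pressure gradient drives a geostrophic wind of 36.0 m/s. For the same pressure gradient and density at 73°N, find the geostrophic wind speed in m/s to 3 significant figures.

With the same pressure gradient and density, V_g ∝ 1/f ∝ 1/sin φ.
V₂ = V₁ · sin φ₁ / sin φ₂ = 36.0 × sin 53° / sin 73°
V₂ = 36.0 × 0.7986/0.9563 = 30.1 m/s

30.1 m/s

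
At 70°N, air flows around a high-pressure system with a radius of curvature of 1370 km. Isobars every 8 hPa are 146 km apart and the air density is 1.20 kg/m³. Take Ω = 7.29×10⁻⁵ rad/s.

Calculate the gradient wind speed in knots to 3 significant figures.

84.2 knots

Coriolis parameter at 70°N:
f = 2Ω sin φ = 2 × 7.29×10⁻⁵ × sin 70° = 1.37×10⁻⁴ s⁻¹
Pressure gradient: |∂P/∂n| = 800 Pa / 146000 m = 5.48×10⁻³ Pa/m
Geostrophic speed: V_g = |∂P/∂n|/(fρ) = 5.48×10⁻³/(1.37×10⁻⁴ × 1.20) = 33.3 m/s
Around a high, pressure-gradient force acts outward with centrifugal, so Coriolis balances both:
fV = (1/ρ)|∂P/∂n| + V²/R  →  V² − fR·V + fR·V_g = 0
With fR = 1.37×10⁻⁴ × 1370×10³ m = 188 m/s:
V = [fR − √((fR)² − 4 fR V_g)]/2 = [188 − √(188² − 4×188×33.3)]/2 = 43.3 m/s
Supergeostrophic (V > V_g = 33.3 m/s), as expected around a high.
Converting: 43.3 m/s × 1.944 = 84.2 knots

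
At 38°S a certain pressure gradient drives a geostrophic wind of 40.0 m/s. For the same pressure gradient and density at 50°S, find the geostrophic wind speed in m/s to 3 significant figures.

With the same pressure gradient and density, V_g ∝ 1/f ∝ 1/sin φ.
V₂ = V₁ · sin φ₁ / sin φ₂ = 40.0 × sin 38° / sin 50°
V₂ = 40.0 × 0.6157/0.7660 = 32.1 m/s

32.1 m/s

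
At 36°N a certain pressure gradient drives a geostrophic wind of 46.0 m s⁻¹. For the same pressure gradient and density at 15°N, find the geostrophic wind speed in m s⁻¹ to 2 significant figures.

With the same pressure gradient and density, V_g ∝ 1/f ∝ 1/sin φ.
V₂ = V₁ · sin φ₁ / sin φ₂ = 46.0 × sin 36° / sin 15°
V₂ = 46.0 × 0.5878/0.2588 = 100 m s⁻¹

100 m s⁻¹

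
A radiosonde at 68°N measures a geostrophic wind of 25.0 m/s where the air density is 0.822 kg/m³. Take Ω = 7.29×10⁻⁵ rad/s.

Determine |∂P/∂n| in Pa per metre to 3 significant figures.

2.78×10⁻³ Pa/m

Coriolis parameter at 68°N:
f = 2Ω sin φ = 2 × 7.29×10⁻⁵ × sin 68° = 1.35×10⁻⁴ s⁻¹
Geostrophic balance rearranged: |∂P/∂n| = f ρ V_g
|∂P/∂n| = 1.35×10⁻⁴ × 0.822 × 25.0 = 2.78×10⁻³ Pa/m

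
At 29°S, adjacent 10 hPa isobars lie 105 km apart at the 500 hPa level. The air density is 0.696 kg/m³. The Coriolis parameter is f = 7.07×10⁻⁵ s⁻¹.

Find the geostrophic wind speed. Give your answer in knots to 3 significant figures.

376 knots

Pressure gradient: |∂P/∂n| = 1000 Pa / 105000 m = 9.52×10⁻³ Pa/m
Geostrophic balance (pressure-gradient force = Coriolis force):
V_g = (1/(fρ)) |∂P/∂n| = 9.52×10⁻³ / (7.07×10⁻⁵ × 0.696) = 194 m/s
Converting: 194 m/s × 1.944 = 376 knots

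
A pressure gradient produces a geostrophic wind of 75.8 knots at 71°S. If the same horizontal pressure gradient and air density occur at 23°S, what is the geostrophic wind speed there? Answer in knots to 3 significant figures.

With the same pressure gradient and density, V_g ∝ 1/f ∝ 1/sin φ.
V₂ = V₁ · sin φ₁ / sin φ₂ = 75.8 × sin 71° / sin 23°
V₂ = 75.8 × 0.9455/0.3907 = 183 knots

183 knots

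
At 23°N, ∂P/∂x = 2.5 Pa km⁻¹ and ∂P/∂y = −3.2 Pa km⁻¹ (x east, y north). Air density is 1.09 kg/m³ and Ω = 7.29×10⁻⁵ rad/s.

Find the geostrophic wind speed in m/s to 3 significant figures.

Coriolis parameter at 23°N:
f = 2Ω sin φ = 2 × 7.29×10⁻⁵ × sin 23° = 5.70×10⁻⁵ s⁻¹
Component geostrophic relations (x east, y north):
u_g = −(1/(fρ)) ∂P/∂y,  v_g = (1/(fρ)) ∂P/∂x
u_g = −(−3.2×10⁻³)/(5.70×10⁻⁵ × 1.09) = 51.5 m/s;  v_g = (2.5×10⁻³)/(5.70×10⁻⁵ × 1.09) = 40.3 m/s
|V_g| = √(u_g² + v_g²) = 65.4 m/s

65.4 m/s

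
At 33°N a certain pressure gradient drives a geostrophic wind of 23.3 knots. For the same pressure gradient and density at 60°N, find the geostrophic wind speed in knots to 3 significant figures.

With the same pressure gradient and density, V_g ∝ 1/f ∝ 1/sin φ.
V₂ = V₁ · sin φ₁ / sin φ₂ = 23.3 × sin 33° / sin 60°
V₂ = 23.3 × 0.5446/0.8660 = 14.7 knots

14.7 knots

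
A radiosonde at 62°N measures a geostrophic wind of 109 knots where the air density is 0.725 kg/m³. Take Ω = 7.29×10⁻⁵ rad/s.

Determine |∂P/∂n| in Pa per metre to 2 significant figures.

Coriolis parameter at 62°N:
f = 2Ω sin φ = 2 × 7.29×10⁻⁵ × sin 62° = 1.29×10⁻⁴ s⁻¹
Wind speed in SI: 109 knots = 56.1 m/s
Geostrophic balance rearranged: |∂P/∂n| = f ρ V_g
|∂P/∂n| = 1.29×10⁻⁴ × 0.725 × 56.1 = 5.23×10⁻³ Pa/m

5.2×10⁻³ Pa/m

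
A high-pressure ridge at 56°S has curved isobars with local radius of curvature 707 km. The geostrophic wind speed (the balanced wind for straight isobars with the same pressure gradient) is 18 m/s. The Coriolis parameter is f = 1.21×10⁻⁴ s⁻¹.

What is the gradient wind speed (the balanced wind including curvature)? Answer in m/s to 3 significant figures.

25.8 m/s

Around a high, pressure-gradient force acts outward with centrifugal, so Coriolis balances both:
fV = (1/ρ)|∂P/∂n| + V²/R  →  V² − fR·V + fR·V_g = 0
With fR = 1.21×10⁻⁴ × 707×10³ m = 85.5 m/s:
V = [fR − √((fR)² − 4 fR V_g)]/2 = [85.5 − √(85.5² − 4×85.5×18)]/2 = 25.8 m/s
Supergeostrophic (V > V_g = 18 m/s), as expected around a high.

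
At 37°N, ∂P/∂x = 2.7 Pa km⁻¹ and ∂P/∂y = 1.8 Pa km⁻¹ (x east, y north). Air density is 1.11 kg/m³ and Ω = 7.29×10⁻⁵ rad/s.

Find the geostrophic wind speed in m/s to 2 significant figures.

33 m/s

Coriolis parameter at 37°N:
f = 2Ω sin φ = 2 × 7.29×10⁻⁵ × sin 37° = 8.77×10⁻⁵ s⁻¹
Component geostrophic relations (x east, y north):
u_g = −(1/(fρ)) ∂P/∂y,  v_g = (1/(fρ)) ∂P/∂x
u_g = −(1.8×10⁻³)/(8.77×10⁻⁵ × 1.11) = −18.5 m/s;  v_g = (2.7×10⁻³)/(8.77×10⁻⁵ × 1.11) = 27.7 m/s
|V_g| = √(u_g² + v_g²) = 33.3 m/s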